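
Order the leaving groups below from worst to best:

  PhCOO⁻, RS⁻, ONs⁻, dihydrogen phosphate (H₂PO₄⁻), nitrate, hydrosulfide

The more stable X⁻ (or X) is on its own — i.e. the weaker a base it is — the better a leaving group it makes.
ONs⁻: pKₐ(p-O₂NC₆H₄SO₃H) ≈ -3.5 — p-nitro group further stabilises the sulfonate
nitrate: pKₐ(HNO₃) ≈ -1.3 — resonance-delocalised over three oxygens
dihydrogen phosphate (H₂PO₄⁻): pKₐ(H₃PO₄) ≈ 2.1 — moderate base; biological leaving group after further activation
PhCOO⁻: pKₐ(C₆H₅COOH) ≈ 4.2 — aryl carboxylate
hydrosulfide: pKₐ(H₂S) ≈ 7
RS⁻: pKₐ(RSH (a thiol)) ≈ 10.5
Reversing gives the worst-to-best order requested.

RS⁻ < hydrosulfide < PhCOO⁻ < dihydrogen phosphate (H₂PO₄⁻) < nitrate < ONs⁻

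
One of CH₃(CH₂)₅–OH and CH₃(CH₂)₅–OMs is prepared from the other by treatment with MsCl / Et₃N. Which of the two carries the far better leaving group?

From CH₃(CH₂)₅–OH the departing group would be OH⁻ (pKₐ(H₂O) ≈ 15.7). Strong base; essentially never leaves without prior activation.
From CH₃(CH₂)₅–OMs the leaving group is OMs⁻ (pKₐ(CH₃SO₃H (MsOH)) ≈ -1.9). Resonance-delocalised alkanesulfonate.
Treatment with MsCl / Et₃N works by converting the hydroxyl into a mesylate, making CH₃(CH₂)₅–OMs enormously more reactive.

CH₃(CH₂)₅–OMs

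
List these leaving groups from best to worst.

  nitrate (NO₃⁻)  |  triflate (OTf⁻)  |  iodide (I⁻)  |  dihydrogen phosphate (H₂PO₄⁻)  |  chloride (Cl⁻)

triflate (OTf⁻) > iodide (I⁻) > chloride (Cl⁻) > nitrate (NO₃⁻) > dihydrogen phosphate (H₂PO₄⁻)

Rank by basicity of the departing species: weakest base leaves most easily.
triflate (OTf⁻): pKₐ(CF₃SO₃H (triflic acid)) ≈ -14 — charge spread over three oxygens and a CF₃ group; the premier leaving group in synthesis
iodide (I⁻): pKₐ(HI) ≈ -10
chloride (Cl⁻): pKₐ(HCl) ≈ -7 — moderately weak base
nitrate (NO₃⁻): pKₐ(HNO₃) ≈ -1.3 — resonance-delocalised over three oxygens
dihydrogen phosphate (H₂PO₄⁻): pKₐ(H₃PO₄) ≈ 2.1 — moderate base; biological leaving group after further activation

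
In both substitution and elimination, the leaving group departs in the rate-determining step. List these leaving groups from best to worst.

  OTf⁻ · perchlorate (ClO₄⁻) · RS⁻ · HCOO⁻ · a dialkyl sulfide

OTf⁻: pKₐ(CF₃SO₃H (triflic acid)) ≈ -14 — charge spread over three oxygens and a CF₃ group; the premier leaving group in synthesis
perchlorate (ClO₄⁻): pKₐ(HClO₄) ≈ -10 — extremely weak base; rarely used for safety reasons
a dialkyl sulfide: pKₐ(R'₂SH⁺) ≈ -7 — neutral; leaves from a sulfonium salt (R–SR'₂⁺)
HCOO⁻: pKₐ(HCOOH) ≈ 3.8 — resonance-stabilised carboxylate
RS⁻: pKₐ(RSH (a thiol)) ≈ 10.5

OTf⁻ > perchlorate (ClO₄⁻) > a dialkyl sulfide > HCOO⁻ > RS⁻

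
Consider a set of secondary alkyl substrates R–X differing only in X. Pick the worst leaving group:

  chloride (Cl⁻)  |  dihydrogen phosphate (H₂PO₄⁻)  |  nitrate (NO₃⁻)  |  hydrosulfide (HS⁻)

hydrosulfide (HS⁻)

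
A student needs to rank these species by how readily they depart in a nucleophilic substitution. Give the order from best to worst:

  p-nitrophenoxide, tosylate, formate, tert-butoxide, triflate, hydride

triflate > tosylate > formate > p-nitrophenoxide > tert-butoxide > hydride

A good leaving group is a weak base: the lower the pKₐ of its conjugate acid, the more readily it departs.
triflate: pKₐ(CF₃SO₃H (triflic acid)) ≈ -14
tosylate: pKₐ(p-CH₃C₆H₄SO₃H (TsOH)) ≈ -2.8
formate: pKₐ(HCOOH) ≈ 3.8
p-nitrophenoxide: pKₐ(p-nitrophenol) ≈ 7.2
tert-butoxide: pKₐ(t-BuOH) ≈ 18
hydride: pKₐ(H₂) ≈ 36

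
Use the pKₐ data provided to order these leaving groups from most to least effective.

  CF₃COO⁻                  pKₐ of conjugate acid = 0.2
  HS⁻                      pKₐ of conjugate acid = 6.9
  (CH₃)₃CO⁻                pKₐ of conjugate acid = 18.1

CF₃COO⁻ > HS⁻ > (CH₃)₃CO⁻

Lower conjugate-acid pKₐ ⇒ weaker base ⇒ better leaving group.
Sorting by the given values: CF₃COO⁻ (0.2), HS⁻ (6.9), (CH₃)₃CO⁻ (18.1).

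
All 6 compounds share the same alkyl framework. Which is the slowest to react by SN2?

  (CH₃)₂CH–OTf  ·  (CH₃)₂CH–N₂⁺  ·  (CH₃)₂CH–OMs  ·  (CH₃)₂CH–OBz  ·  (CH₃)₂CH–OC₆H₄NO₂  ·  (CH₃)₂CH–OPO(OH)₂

(CH₃)₂CH–OC₆H₄NO₂

Same R in every case — rank the leaving groups.
Rank by basicity of the departing species: weakest base leaves most easily.
(CH₃)₂CH–N₂⁺ loses N₂: no meaningful conjugate acid; N₂ departs as an exceptionally stable neutral molecule
(CH₃)₂CH–OTf loses OTf⁻: pKₐ(CF₃SO₃H (triflic acid)) ≈ -14
(CH₃)₂CH–OMs loses OMs⁻: pKₐ(CH₃SO₃H (MsOH)) ≈ -1.9
(CH₃)₂CH–OPO(OH)₂ loses H₂PO₄⁻: pKₐ(H₃PO₄) ≈ 2.1
(CH₃)₂CH–OBz loses PhCOO⁻: pKₐ(C₆H₅COOH) ≈ 4.2
(CH₃)₂CH–OC₆H₄NO₂ loses p-O₂N–C₆H₄–O⁻: pKₐ(p-nitrophenol) ≈ 7.2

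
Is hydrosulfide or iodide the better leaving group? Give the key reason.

iodide

iodide is the better leaving group.
pKₐ(HI) ≈ -10 versus pKₐ(H₂S) ≈ 7: iodide is the much weaker base.
Large, highly polarisable; very weak base.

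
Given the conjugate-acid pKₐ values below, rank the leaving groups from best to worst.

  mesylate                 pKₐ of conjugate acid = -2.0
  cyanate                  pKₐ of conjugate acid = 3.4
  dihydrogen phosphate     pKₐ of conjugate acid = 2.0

mesylate > dihydrogen phosphate > cyanate

Lower conjugate-acid pKₐ ⇒ weaker base ⇒ better leaving group.
Sorting by the given values: mesylate (-2.0), dihydrogen phosphate (2.0), cyanate (3.4).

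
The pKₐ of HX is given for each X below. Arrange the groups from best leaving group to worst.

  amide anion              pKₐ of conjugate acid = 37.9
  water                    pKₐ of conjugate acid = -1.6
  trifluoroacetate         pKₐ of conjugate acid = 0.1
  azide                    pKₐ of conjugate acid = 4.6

water > trifluoroacetate > azide > amide anion

Lower conjugate-acid pKₐ ⇒ weaker base ⇒ better leaving group.
Sorting by the given values: water (-1.6), trifluoroacetate (0.1), azide (4.6), amide anion (37.9).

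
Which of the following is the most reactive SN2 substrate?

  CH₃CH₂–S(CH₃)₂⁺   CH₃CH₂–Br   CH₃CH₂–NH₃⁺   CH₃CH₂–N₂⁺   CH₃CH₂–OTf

The skeletons are identical, so relative rate is governed entirely by leaving-group ability.
Leaving-group ability tracks the stability of the departed species; conjugate-acid pKₐ is the usual yardstick (lower pKₐ → better LG).
CH₃CH₂–N₂⁺ loses N₂: no meaningful conjugate acid; N₂ departs as an exceptionally stable neutral molecule
CH₃CH₂–OTf loses OTf⁻: pKₐ(CF₃SO₃H (triflic acid)) ≈ -14
CH₃CH₂–Br loses Br⁻: pKₐ(HBr) ≈ -9
CH₃CH₂–S(CH₃)₂⁺ loses SR'₂: pKₐ(R'₂SH⁺) ≈ -7
CH₃CH₂–NH₃⁺ loses NH₃: pKₐ(NH₄⁺) ≈ 9.2

CH₃CH₂–N₂⁺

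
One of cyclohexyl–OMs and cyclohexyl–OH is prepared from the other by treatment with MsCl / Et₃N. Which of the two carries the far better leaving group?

cyclohexyl–OMs

From cyclohexyl–OH the departing group would be OH⁻ (pKₐ(H₂O) ≈ 15.7). Strong base; essentially never leaves without prior activation.
From cyclohexyl–OMs the leaving group is OMs⁻ (pKₐ(CH₃SO₃H (MsOH)) ≈ -1.9). Resonance-delocalised alkanesulfonate.
Treatment with MsCl / Et₃N works by converting the hydroxyl into a mesylate, making cyclohexyl–OMs enormously more reactive.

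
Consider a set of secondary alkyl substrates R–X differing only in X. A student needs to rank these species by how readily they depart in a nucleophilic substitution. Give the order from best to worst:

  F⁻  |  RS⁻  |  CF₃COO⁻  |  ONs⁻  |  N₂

N₂ > ONs⁻ > CF₃COO⁻ > F⁻ > RS⁻

N₂: no meaningful conjugate acid; N₂ departs as an exceptionally stable neutral molecule
ONs⁻: pKₐ(p-O₂NC₆H₄SO₃H) ≈ -3.5
CF₃COO⁻: pKₐ(CF₃COOH) ≈ 0.2 — strongly electron-withdrawing CF₃ stabilises the carboxylate
F⁻: pKₐ(HF) ≈ 3.2 — small and strongly basic; the poor halide leaving group
RS⁻: pKₐ(RSH (a thiol)) ≈ 10.5 — moderately basic; rarely leaves without activation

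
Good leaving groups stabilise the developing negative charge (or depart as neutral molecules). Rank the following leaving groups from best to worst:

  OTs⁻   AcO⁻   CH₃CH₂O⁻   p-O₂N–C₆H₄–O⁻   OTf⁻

OTf⁻ > OTs⁻ > AcO⁻ > p-O₂N–C₆H₄–O⁻ > CH₃CH₂O⁻

Leaving-group ability tracks the stability of the departed species; conjugate-acid pKₐ is the usual yardstick (lower pKₐ → better LG).
OTf⁻: pKₐ(CF₃SO₃H (triflic acid)) ≈ -14 — charge spread over three oxygens and a CF₃ group; the premier leaving group in synthesis
OTs⁻: pKₐ(p-CH₃C₆H₄SO₃H (TsOH)) ≈ -2.8 — resonance-delocalised arenesulfonate
AcO⁻: pKₐ(CH₃COOH) ≈ 4.8 — resonance-stabilised but still a weak base
p-O₂N–C₆H₄–O⁻: pKₐ(p-nitrophenol) ≈ 7.2 — nitro group delocalises the charge; the classic chromogenic LG
CH₃CH₂O⁻: pKₐ(CH₃CH₂OH) ≈ 16 — strong base; alkoxides do not leave unassisted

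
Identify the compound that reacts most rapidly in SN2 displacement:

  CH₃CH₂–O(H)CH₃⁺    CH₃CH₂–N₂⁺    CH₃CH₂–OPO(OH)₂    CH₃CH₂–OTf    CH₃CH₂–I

CH₃CH₂–N₂⁺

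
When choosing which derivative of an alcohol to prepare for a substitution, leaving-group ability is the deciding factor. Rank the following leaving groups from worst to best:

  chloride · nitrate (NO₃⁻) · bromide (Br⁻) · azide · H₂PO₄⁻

azide < H₂PO₄⁻ < nitrate (NO₃⁻) < chloride < bromide (Br⁻)

Rank by basicity of the departing species: weakest base leaves most easily.
bromide (Br⁻): pKₐ(HBr) ≈ -9
chloride: pKₐ(HCl) ≈ -7
nitrate (NO₃⁻): pKₐ(HNO₃) ≈ -1.3
H₂PO₄⁻: pKₐ(H₃PO₄) ≈ 2.1
azide: pKₐ(HN₃) ≈ 4.7
Listed from poorest to best leaving group as asked.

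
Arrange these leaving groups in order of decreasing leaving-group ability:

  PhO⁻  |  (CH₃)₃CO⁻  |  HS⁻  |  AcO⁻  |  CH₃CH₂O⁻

AcO⁻ > HS⁻ > PhO⁻ > CH₃CH₂O⁻ > (CH₃)₃CO⁻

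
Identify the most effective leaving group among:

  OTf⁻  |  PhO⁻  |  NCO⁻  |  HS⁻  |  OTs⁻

OTf⁻

The more stable X⁻ (or X) is on its own — i.e. the weaker a base it is — the better a leaving group it makes.
OTf⁻: pKₐ(CF₃SO₃H (triflic acid)) ≈ -14
OTs⁻: pKₐ(p-CH₃C₆H₄SO₃H (TsOH)) ≈ -2.8
NCO⁻: pKₐ(HOCN) ≈ 3.5
HS⁻: pKₐ(H₂S) ≈ 7
PhO⁻: pKₐ(C₆H₅OH (phenol)) ≈ 10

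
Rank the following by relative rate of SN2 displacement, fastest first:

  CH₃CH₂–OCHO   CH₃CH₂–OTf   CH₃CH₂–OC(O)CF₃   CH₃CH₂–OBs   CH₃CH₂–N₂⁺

The skeletons are identical, so relative rate is governed entirely by leaving-group ability.
The more stable X⁻ (or X) is on its own — i.e. the weaker a base it is — the better a leaving group it makes.
CH₃CH₂–N₂⁺ loses N₂: no meaningful conjugate acid; N₂ departs as an exceptionally stable neutral molecule
CH₃CH₂–OTf loses OTf⁻: pKₐ(CF₃SO₃H (triflic acid)) ≈ -14
CH₃CH₂–OBs loses OBs⁻: pKₐ(p-BrC₆H₄SO₃H) ≈ -2.8
CH₃CH₂–OC(O)CF₃ loses CF₃COO⁻: pKₐ(CF₃COOH) ≈ 0.2
CH₃CH₂–OCHO loses HCOO⁻: pKₐ(HCOOH) ≈ 3.8

CH₃CH₂–N₂⁺ > CH₃CH₂–OTf > CH₃CH₂–OBs > CH₃CH₂–OC(O)CF₃ > CH₃CH₂–OCHO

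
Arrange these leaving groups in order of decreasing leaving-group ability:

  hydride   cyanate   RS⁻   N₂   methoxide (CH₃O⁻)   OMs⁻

N₂ > OMs⁻ > cyanate > RS⁻ > methoxide (CH₃O⁻) > hydride

N₂: no meaningful conjugate acid; N₂ departs as an exceptionally stable neutral molecule
OMs⁻: pKₐ(CH₃SO₃H (MsOH)) ≈ -1.9
cyanate: pKₐ(HOCN) ≈ 3.5
RS⁻: pKₐ(RSH (a thiol)) ≈ 10.5
methoxide (CH₃O⁻): pKₐ(CH₃OH) ≈ 15.5 — strong base; alkoxides do not leave unassisted
hydride: pKₐ(H₂) ≈ 36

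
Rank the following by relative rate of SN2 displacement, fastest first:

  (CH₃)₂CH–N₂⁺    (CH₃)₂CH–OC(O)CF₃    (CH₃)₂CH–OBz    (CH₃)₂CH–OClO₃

(CH₃)₂CH–N₂⁺ > (CH₃)₂CH–OClO₃ > (CH₃)₂CH–OC(O)CF₃ > (CH₃)₂CH–OBz

With the same alkyl group throughout, only the leaving group differentiates the rates.
Leaving-group ability tracks the stability of the departed species; conjugate-acid pKₐ is the usual yardstick (lower pKₐ → better LG).
(CH₃)₂CH–N₂⁺ loses N₂: no meaningful conjugate acid; N₂ departs as an exceptionally stable neutral molecule
(CH₃)₂CH–OClO₃ loses ClO₄⁻: pKₐ(HClO₄) ≈ -10
(CH₃)₂CH–OC(O)CF₃ loses CF₃COO⁻: pKₐ(CF₃COOH) ≈ 0.2
(CH₃)₂CH–OBz loses PhCOO⁻: pKₐ(C₆H₅COOH) ≈ 4.2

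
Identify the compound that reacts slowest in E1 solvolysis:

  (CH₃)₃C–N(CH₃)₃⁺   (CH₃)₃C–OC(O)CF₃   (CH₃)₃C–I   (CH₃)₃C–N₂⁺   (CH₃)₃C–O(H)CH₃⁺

With the same alkyl group throughout, only the leaving group differentiates the rates.
Rank by basicity of the departing species: weakest base leaves most easily.
(CH₃)₃C–N₂⁺ loses N₂: no meaningful conjugate acid; N₂ departs as an exceptionally stable neutral molecule
(CH₃)₃C–I loses I⁻: pKₐ(HI) ≈ -10
(CH₃)₃C–O(H)CH₃⁺ loses R'OH: pKₐ(R'OH₂⁺) ≈ -2.4
(CH₃)₃C–OC(O)CF₃ loses CF₃COO⁻: pKₐ(CF₃COOH) ≈ 0.2
(CH₃)₃C–N(CH₃)₃⁺ loses NR'₃: pKₐ(R'₃NH⁺) ≈ 10.7

(CH₃)₃C–N(CH₃)₃⁺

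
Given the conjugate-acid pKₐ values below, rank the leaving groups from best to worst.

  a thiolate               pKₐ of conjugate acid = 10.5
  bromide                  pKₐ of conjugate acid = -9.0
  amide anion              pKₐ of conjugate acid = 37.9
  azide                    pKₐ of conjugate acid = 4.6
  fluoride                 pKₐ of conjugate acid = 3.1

bromide > fluoride > azide > a thiolate > amide anion

Lower conjugate-acid pKₐ ⇒ weaker base ⇒ better leaving group.
Sorting by the given values: bromide (-9.0), fluoride (3.1), azide (4.6), a thiolate (10.5), amide anion (37.9).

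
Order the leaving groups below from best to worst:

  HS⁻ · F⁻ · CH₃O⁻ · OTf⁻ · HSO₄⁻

The more stable X⁻ (or X) is on its own — i.e. the weaker a base it is — the better a leaving group it makes.
OTf⁻: pKₐ(CF₃SO₃H (triflic acid)) ≈ -14
HSO₄⁻: pKₐ(H₂SO₄) ≈ -3
F⁻: pKₐ(HF) ≈ 3.2
HS⁻: pKₐ(H₂S) ≈ 7
CH₃O⁻: pKₐ(CH₃OH) ≈ 15.5

OTf⁻ > HSO₄⁻ > F⁻ > HS⁻ > CH₃O⁻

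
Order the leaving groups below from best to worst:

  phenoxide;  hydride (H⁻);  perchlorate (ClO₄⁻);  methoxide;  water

perchlorate (ClO₄⁻) > water > phenoxide > methoxide > hydride (H⁻)

A good leaving group is a weak base: the lower the pKₐ of its conjugate acid, the more readily it departs.
perchlorate (ClO₄⁻): pKₐ(HClO₄) ≈ -10
water: pKₐ(H₃O⁺) ≈ -1.7
phenoxide: pKₐ(C₆H₅OH (phenol)) ≈ 10
methoxide: pKₐ(CH₃OH) ≈ 15.5
hydride (H⁻): pKₐ(H₂) ≈ 36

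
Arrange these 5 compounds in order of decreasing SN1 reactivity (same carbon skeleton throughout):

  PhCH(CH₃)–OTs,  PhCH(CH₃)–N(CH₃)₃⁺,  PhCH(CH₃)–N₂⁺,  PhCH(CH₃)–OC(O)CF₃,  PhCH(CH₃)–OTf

Same R in every case — rank the leaving groups.
A good leaving group is a weak base: the lower the pKₐ of its conjugate acid, the more readily it departs.
PhCH(CH₃)–N₂⁺ loses N₂: no meaningful conjugate acid; N₂ departs as an exceptionally stable neutral molecule
PhCH(CH₃)–OTf loses OTf⁻: pKₐ(CF₃SO₃H (triflic acid)) ≈ -14
PhCH(CH₃)–OTs loses OTs⁻: pKₐ(p-CH₃C₆H₄SO₃H (TsOH)) ≈ -2.8
PhCH(CH₃)–OC(O)CF₃ loses CF₃COO⁻: pKₐ(CF₃COOH) ≈ 0.2
PhCH(CH₃)–N(CH₃)₃⁺ loses NR'₃: pKₐ(R'₃NH⁺) ≈ 10.7

PhCH(CH₃)–N₂⁺ > PhCH(CH₃)–OTf > PhCH(CH₃)–OTs > PhCH(CH₃)–OC(O)CF₃ > PhCH(CH₃)–N(CH₃)₃⁺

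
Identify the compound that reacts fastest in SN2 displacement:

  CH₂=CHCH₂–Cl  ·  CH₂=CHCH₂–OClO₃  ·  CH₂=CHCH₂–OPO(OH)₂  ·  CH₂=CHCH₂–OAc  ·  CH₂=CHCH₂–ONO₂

CH₂=CHCH₂–OClO₃

With the same alkyl group throughout, only the leaving group differentiates the rates.
Leaving-group ability tracks the stability of the departed species; conjugate-acid pKₐ is the usual yardstick (lower pKₐ → better LG).
CH₂=CHCH₂–OClO₃ loses ClO₄⁻: pKₐ(HClO₄) ≈ -10
CH₂=CHCH₂–Cl loses Cl⁻: pKₐ(HCl) ≈ -7
CH₂=CHCH₂–ONO₂ loses NO₃⁻: pKₐ(HNO₃) ≈ -1.3
CH₂=CHCH₂–OPO(OH)₂ loses H₂PO₄⁻: pKₐ(H₃PO₄) ≈ 2.1
CH₂=CHCH₂–OAc loses AcO⁻: pKₐ(CH₃COOH) ≈ 4.8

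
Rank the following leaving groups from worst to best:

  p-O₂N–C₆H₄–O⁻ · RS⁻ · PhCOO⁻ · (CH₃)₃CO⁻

PhCOO⁻: pKₐ(C₆H₅COOH) ≈ 4.2
p-O₂N–C₆H₄–O⁻: pKₐ(p-nitrophenol) ≈ 7.2
RS⁻: pKₐ(RSH (a thiol)) ≈ 10.5
(CH₃)₃CO⁻: pKₐ(t-BuOH) ≈ 18
Listed from poorest to best leaving group as asked.

(CH₃)₃CO⁻ < RS⁻ < p-O₂N–C₆H₄–O⁻ < PhCOO⁻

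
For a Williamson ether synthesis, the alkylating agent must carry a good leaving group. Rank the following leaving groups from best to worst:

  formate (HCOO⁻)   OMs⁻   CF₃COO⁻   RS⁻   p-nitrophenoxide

OMs⁻ > CF₃COO⁻ > formate (HCOO⁻) > p-nitrophenoxide > RS⁻

Leaving-group ability tracks the stability of the departed species; conjugate-acid pKₐ is the usual yardstick (lower pKₐ → better LG).
OMs⁻: pKₐ(CH₃SO₃H (MsOH)) ≈ -1.9
CF₃COO⁻: pKₐ(CF₃COOH) ≈ 0.2
formate (HCOO⁻): pKₐ(HCOOH) ≈ 3.8
p-nitrophenoxide: pKₐ(p-nitrophenol) ≈ 7.2
RS⁻: pKₐ(RSH (a thiol)) ≈ 10.5 — moderately basic; rarely leaves without activation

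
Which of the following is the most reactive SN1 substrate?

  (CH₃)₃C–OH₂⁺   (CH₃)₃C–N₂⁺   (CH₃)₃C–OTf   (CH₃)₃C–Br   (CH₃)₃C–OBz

The skeletons are identical, so relative rate is governed entirely by leaving-group ability.
A good leaving group is a weak base: the lower the pKₐ of its conjugate acid, the more readily it departs.
(CH₃)₃C–N₂⁺ loses N₂: no meaningful conjugate acid; N₂ departs as an exceptionally stable neutral molecule
(CH₃)₃C–OTf loses OTf⁻: pKₐ(CF₃SO₃H (triflic acid)) ≈ -14
(CH₃)₃C–Br loses Br⁻: pKₐ(HBr) ≈ -9
(CH₃)₃C–OH₂⁺ loses H₂O: pKₐ(H₃O⁺) ≈ -1.7
(CH₃)₃C–OBz loses PhCOO⁻: pKₐ(C₆H₅COOH) ≈ 4.2

(CH₃)₃C–N₂⁺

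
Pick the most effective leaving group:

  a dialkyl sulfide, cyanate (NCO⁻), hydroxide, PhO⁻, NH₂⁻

a dialkyl sulfide

Rank by basicity of the departing species: weakest base leaves most easily.
a dialkyl sulfide: pKₐ(R'₂SH⁺) ≈ -7
cyanate (NCO⁻): pKₐ(HOCN) ≈ 3.5
PhO⁻: pKₐ(C₆H₅OH (phenol)) ≈ 10
hydroxide: pKₐ(H₂O) ≈ 15.7
NH₂⁻: pKₐ(NH₃) ≈ 38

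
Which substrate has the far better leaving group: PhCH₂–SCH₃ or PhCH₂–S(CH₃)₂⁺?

From PhCH₂–SCH₃ the departing group would be RS⁻ (pKₐ(RSH (a thiol)) ≈ 10.5). Moderately basic; rarely leaves without activation.
From PhCH₂–S(CH₃)₂⁺ the leaving group is SR'₂ (pKₐ(R'₂SH⁺) ≈ -7). Neutral; leaves from a sulfonium salt (R–SR'₂⁺).
(In practice PhCH₂–S(CH₃)₂⁺ is made from PhCH₂–SCH₃ by S-methylation with CH₃I, allowing neutral dimethyl sulfide, rather than methanethiolate, to depart.)

PhCH₂–S(CH₃)₂⁺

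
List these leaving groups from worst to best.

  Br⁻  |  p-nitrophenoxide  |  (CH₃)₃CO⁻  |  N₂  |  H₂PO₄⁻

(CH₃)₃CO⁻ < p-nitrophenoxide < H₂PO₄⁻ < Br⁻ < N₂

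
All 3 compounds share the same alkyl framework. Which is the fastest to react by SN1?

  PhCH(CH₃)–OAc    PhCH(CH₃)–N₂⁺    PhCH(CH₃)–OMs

PhCH(CH₃)–N₂⁺

With the same alkyl group throughout, only the leaving group differentiates the rates.
The more stable X⁻ (or X) is on its own — i.e. the weaker a base it is — the better a leaving group it makes.
PhCH(CH₃)–N₂⁺ loses N₂: no meaningful conjugate acid; N₂ departs as an exceptionally stable neutral molecule
PhCH(CH₃)–OMs loses OMs⁻: pKₐ(CH₃SO₃H (MsOH)) ≈ -1.9
PhCH(CH₃)–OAc loses AcO⁻: pKₐ(CH₃COOH) ≈ 4.8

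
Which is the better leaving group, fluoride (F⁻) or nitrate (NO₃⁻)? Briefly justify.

nitrate (NO₃⁻) is the better leaving group.
pKₐ(HNO₃) ≈ -1.3 versus pKₐ(HF) ≈ 3.2: nitrate (NO₃⁻) is the much weaker base.
Resonance-delocalised over three oxygens.

nitrate (NO₃⁻)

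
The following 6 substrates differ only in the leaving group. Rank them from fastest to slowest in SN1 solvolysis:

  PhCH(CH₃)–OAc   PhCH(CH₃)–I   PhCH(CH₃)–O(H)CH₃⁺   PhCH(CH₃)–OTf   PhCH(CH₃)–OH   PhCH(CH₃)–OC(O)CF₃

PhCH(CH₃)–OTf > PhCH(CH₃)–I > PhCH(CH₃)–O(H)CH₃⁺ > PhCH(CH₃)–OC(O)CF₃ > PhCH(CH₃)–OAc > PhCH(CH₃)–OH

Same R in every case — rank the leaving groups.
The more stable X⁻ (or X) is on its own — i.e. the weaker a base it is — the better a leaving group it makes.
PhCH(CH₃)–OTf loses OTf⁻: pKₐ(CF₃SO₃H (triflic acid)) ≈ -14
PhCH(CH₃)–I loses I⁻: pKₐ(HI) ≈ -10
PhCH(CH₃)–O(H)CH₃⁺ loses R'OH: pKₐ(R'OH₂⁺) ≈ -2.4
PhCH(CH₃)–OC(O)CF₃ loses CF₃COO⁻: pKₐ(CF₃COOH) ≈ 0.2
PhCH(CH₃)–OAc loses AcO⁻: pKₐ(CH₃COOH) ≈ 4.8
PhCH(CH₃)–OH loses OH⁻: pKₐ(H₂O) ≈ 15.7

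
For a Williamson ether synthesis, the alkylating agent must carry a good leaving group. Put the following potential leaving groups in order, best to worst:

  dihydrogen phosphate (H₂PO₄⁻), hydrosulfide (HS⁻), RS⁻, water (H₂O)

A good leaving group is a weak base: the lower the pKₐ of its conjugate acid, the more readily it departs.
water (H₂O): pKₐ(H₃O⁺) ≈ -1.7
dihydrogen phosphate (H₂PO₄⁻): pKₐ(H₃PO₄) ≈ 2.1
hydrosulfide (HS⁻): pKₐ(H₂S) ≈ 7
RS⁻: pKₐ(RSH (a thiol)) ≈ 10.5

water (H₂O) > dihydrogen phosphate (H₂PO₄⁻) > hydrosulfide (HS⁻) > RS⁻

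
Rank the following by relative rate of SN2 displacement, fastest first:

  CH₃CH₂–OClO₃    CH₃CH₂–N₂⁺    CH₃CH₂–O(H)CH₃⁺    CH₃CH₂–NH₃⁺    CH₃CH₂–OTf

CH₃CH₂–N₂⁺ > CH₃CH₂–OTf > CH₃CH₂–OClO₃ > CH₃CH₂–O(H)CH₃⁺ > CH₃CH₂–NH₃⁺

The skeletons are identical, so relative rate is governed entirely by leaving-group ability.
Leaving-group ability tracks the stability of the departed species; conjugate-acid pKₐ is the usual yardstick (lower pKₐ → better LG).
CH₃CH₂–N₂⁺ loses N₂: no meaningful conjugate acid; N₂ departs as an exceptionally stable neutral molecule
CH₃CH₂–OTf loses OTf⁻: pKₐ(CF₃SO₃H (triflic acid)) ≈ -14
CH₃CH₂–OClO₃ loses ClO₄⁻: pKₐ(HClO₄) ≈ -10
CH₃CH₂–O(H)CH₃⁺ loses R'OH: pKₐ(R'OH₂⁺) ≈ -2.4
CH₃CH₂–NH₃⁺ loses NH₃: pKₐ(NH₄⁺) ≈ 9.2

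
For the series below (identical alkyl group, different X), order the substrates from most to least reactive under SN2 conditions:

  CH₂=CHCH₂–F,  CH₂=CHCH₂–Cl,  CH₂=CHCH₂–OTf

Identical carbon frameworks mean the comparison reduces to leaving-group quality.
Leaving-group ability tracks the stability of the departed species; conjugate-acid pKₐ is the usual yardstick (lower pKₐ → better LG).
CH₂=CHCH₂–OTf loses OTf⁻: pKₐ(CF₃SO₃H (triflic acid)) ≈ -14
CH₂=CHCH₂–Cl loses Cl⁻: pKₐ(HCl) ≈ -7
CH₂=CHCH₂–F loses F⁻: pKₐ(HF) ≈ 3.2

CH₂=CHCH₂–OTf > CH₂=CHCH₂–Cl > CH₂=CHCH₂–F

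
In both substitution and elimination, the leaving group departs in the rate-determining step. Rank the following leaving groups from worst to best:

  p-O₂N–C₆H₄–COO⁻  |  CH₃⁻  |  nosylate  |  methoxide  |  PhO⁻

The more stable X⁻ (or X) is on its own — i.e. the weaker a base it is — the better a leaving group it makes.
nosylate: pKₐ(p-O₂NC₆H₄SO₃H) ≈ -3.5
p-O₂N–C₆H₄–COO⁻: pKₐ(p-nitrobenzoic acid) ≈ 3.4
PhO⁻: pKₐ(C₆H₅OH (phenol)) ≈ 10
methoxide: pKₐ(CH₃OH) ≈ 15.5
CH₃⁻: pKₐ(CH₄) ≈ 48
The question asks for worst first, so the sequence is read in increasing leaving-group ability.

CH₃⁻ < methoxide < PhO⁻ < p-O₂N–C₆H₄–COO⁻ < nosylate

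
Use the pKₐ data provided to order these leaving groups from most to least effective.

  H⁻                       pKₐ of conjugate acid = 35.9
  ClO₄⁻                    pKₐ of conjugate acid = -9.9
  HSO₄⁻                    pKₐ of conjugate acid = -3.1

ClO₄⁻ > HSO₄⁻ > H⁻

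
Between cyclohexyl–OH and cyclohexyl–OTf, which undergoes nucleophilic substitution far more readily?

From cyclohexyl–OH the departing group would be OH⁻ (pKₐ(H₂O) ≈ 15.7). Strong base; essentially never leaves without prior activation.
From cyclohexyl–OTf the leaving group is OTf⁻ (pKₐ(CF₃SO₃H (triflic acid)) ≈ -14). Charge spread over three oxygens and a CF₃ group; the premier leaving group in synthesis.
(In practice cyclohexyl–OTf is made from cyclohexyl–OH by treatment with Tf₂O / 2,6-lutidine, converting the hydroxyl into a triflate.)

cyclohexyl–OTf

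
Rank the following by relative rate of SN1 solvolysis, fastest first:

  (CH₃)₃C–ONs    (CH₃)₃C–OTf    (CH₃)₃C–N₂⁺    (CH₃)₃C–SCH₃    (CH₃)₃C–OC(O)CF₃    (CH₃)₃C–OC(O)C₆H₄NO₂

The skeletons are identical, so relative rate is governed entirely by leaving-group ability.
The more stable X⁻ (or X) is on its own — i.e. the weaker a base it is — the better a leaving group it makes.
(CH₃)₃C–N₂⁺ loses N₂: no meaningful conjugate acid; N₂ departs as an exceptionally stable neutral molecule
(CH₃)₃C–OTf loses OTf⁻: pKₐ(CF₃SO₃H (triflic acid)) ≈ -14
(CH₃)₃C–ONs loses ONs⁻: pKₐ(p-O₂NC₆H₄SO₃H) ≈ -3.5
(CH₃)₃C–OC(O)CF₃ loses CF₃COO⁻: pKₐ(CF₃COOH) ≈ 0.2
(CH₃)₃C–OC(O)C₆H₄NO₂ loses p-O₂N–C₆H₄–COO⁻: pKₐ(p-nitrobenzoic acid) ≈ 3.4
(CH₃)₃C–SCH₃ loses RS⁻: pKₐ(RSH (a thiol)) ≈ 10.5

(CH₃)₃C–N₂⁺ > (CH₃)₃C–OTf > (CH₃)₃C–ONs > (CH₃)₃C–OC(O)CF₃ > (CH₃)₃C–OC(O)C₆H₄NO₂ > (CH₃)₃C–SCH₃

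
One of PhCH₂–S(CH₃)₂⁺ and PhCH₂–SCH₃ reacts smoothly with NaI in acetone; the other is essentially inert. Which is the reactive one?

From PhCH₂–SCH₃ the departing group would be RS⁻ (pKₐ(RSH (a thiol)) ≈ 10.5). Moderately basic; rarely leaves without activation.
From PhCH₂–S(CH₃)₂⁺ the leaving group is SR'₂ (pKₐ(R'₂SH⁺) ≈ -7). Neutral; leaves from a sulfonium salt (R–SR'₂⁺).
(In practice PhCH₂–S(CH₃)₂⁺ is made from PhCH₂–SCH₃ by S-methylation with CH₃I, allowing neutral dimethyl sulfide, rather than methanethiolate, to depart.)

PhCH₂–S(CH₃)₂⁺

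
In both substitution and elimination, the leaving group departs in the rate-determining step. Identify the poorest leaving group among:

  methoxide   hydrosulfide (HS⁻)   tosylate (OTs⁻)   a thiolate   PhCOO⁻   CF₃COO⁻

methoxide

tosylate (OTs⁻): pKₐ(p-CH₃C₆H₄SO₃H (TsOH)) ≈ -2.8
CF₃COO⁻: pKₐ(CF₃COOH) ≈ 0.2
PhCOO⁻: pKₐ(C₆H₅COOH) ≈ 4.2
hydrosulfide (HS⁻): pKₐ(H₂S) ≈ 7
a thiolate: pKₐ(RSH (a thiol)) ≈ 10.5
methoxide: pKₐ(CH₃OH) ≈ 15.5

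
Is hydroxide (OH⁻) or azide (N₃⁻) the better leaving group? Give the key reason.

azide (N₃⁻)

azide (N₃⁻) is the better leaving group.
pKₐ(HN₃) ≈ 4.7 versus pKₐ(H₂O) ≈ 15.7: azide (N₃⁻) is the much weaker base.
Linear, resonance-stabilised.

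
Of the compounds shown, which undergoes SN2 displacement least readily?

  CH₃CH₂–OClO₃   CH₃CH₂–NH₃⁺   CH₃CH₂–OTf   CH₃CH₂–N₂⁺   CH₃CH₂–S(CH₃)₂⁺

CH₃CH₂–NH₃⁺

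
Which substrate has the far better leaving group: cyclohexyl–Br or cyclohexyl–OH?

From cyclohexyl–OH the departing group would be OH⁻ (pKₐ(H₂O) ≈ 15.7). Strong base; essentially never leaves without prior activation.
From cyclohexyl–Br the leaving group is Br⁻ (pKₐ(HBr) ≈ -9). Weak base; good leaving group.
(In practice cyclohexyl–Br is made from cyclohexyl–OH by treatment with PBr₃, replacing the hydroxyl with bromide.)

cyclohexyl–Br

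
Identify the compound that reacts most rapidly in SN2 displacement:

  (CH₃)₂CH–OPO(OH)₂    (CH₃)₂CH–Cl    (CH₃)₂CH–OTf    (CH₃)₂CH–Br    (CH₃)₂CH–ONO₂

Same R in every case — rank the leaving groups.
Rank by basicity of the departing species: weakest base leaves most easily.
(CH₃)₂CH–OTf loses OTf⁻: pKₐ(CF₃SO₃H (triflic acid)) ≈ -14
(CH₃)₂CH–Br loses Br⁻: pKₐ(HBr) ≈ -9
(CH₃)₂CH–Cl loses Cl⁻: pKₐ(HCl) ≈ -7
(CH₃)₂CH–ONO₂ loses NO₃⁻: pKₐ(HNO₃) ≈ -1.3
(CH₃)₂CH–OPO(OH)₂ loses H₂PO₄⁻: pKₐ(H₃PO₄) ≈ 2.1

(CH₃)₂CH–OTf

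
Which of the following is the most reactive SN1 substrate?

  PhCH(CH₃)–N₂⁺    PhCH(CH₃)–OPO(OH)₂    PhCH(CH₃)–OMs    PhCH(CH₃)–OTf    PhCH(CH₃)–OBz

Same R in every case — rank the leaving groups.
Rank by basicity of the departing species: weakest base leaves most easily.
PhCH(CH₃)–N₂⁺ loses N₂: no meaningful conjugate acid; N₂ departs as an exceptionally stable neutral molecule
PhCH(CH₃)–OTf loses OTf⁻: pKₐ(CF₃SO₃H (triflic acid)) ≈ -14
PhCH(CH₃)–OMs loses OMs⁻: pKₐ(CH₃SO₃H (MsOH)) ≈ -1.9
PhCH(CH₃)–OPO(OH)₂ loses H₂PO₄⁻: pKₐ(H₃PO₄) ≈ 2.1
PhCH(CH₃)–OBz loses PhCOO⁻: pKₐ(C₆H₅COOH) ≈ 4.2

PhCH(CH₃)–N₂⁺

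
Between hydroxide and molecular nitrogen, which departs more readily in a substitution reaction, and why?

molecular nitrogen

molecular nitrogen is the better leaving group.
N₂ is the ultimate leaving group — it departs as an exceptionally stable neutral molecule, whereas hydroxide (pKₐ(H₂O) ≈ 15.7) is far more basic.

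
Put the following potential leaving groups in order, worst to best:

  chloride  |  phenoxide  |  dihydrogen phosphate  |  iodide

A good leaving group is a weak base: the lower the pKₐ of its conjugate acid, the more readily it departs.
iodide: pKₐ(HI) ≈ -10
chloride: pKₐ(HCl) ≈ -7
dihydrogen phosphate: pKₐ(H₃PO₄) ≈ 2.1
phenoxide: pKₐ(C₆H₅OH (phenol)) ≈ 10
The question asks for worst first, so the sequence is read in increasing leaving-group ability.

phenoxide < dihydrogen phosphate < chloride < iodide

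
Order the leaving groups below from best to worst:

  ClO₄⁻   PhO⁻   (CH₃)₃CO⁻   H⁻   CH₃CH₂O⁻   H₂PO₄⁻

Rank by basicity of the departing species: weakest base leaves most easily.
ClO₄⁻: pKₐ(HClO₄) ≈ -10 — extremely weak base; rarely used for safety reasons
H₂PO₄⁻: pKₐ(H₃PO₄) ≈ 2.1
PhO⁻: pKₐ(C₆H₅OH (phenol)) ≈ 10
CH₃CH₂O⁻: pKₐ(CH₃CH₂OH) ≈ 16
(CH₃)₃CO⁻: pKₐ(t-BuOH) ≈ 18 — bulky, strongly basic alkoxide
H⁻: pKₐ(H₂) ≈ 36 — extremely strong base; leaves only in special hydride-transfer contexts

ClO₄⁻ > H₂PO₄⁻ > PhO⁻ > CH₃CH₂O⁻ > (CH₃)₃CO⁻ > H⁻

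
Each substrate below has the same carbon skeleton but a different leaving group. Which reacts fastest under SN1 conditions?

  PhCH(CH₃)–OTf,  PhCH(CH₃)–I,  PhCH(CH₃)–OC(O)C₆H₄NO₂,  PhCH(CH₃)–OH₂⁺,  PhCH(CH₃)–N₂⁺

PhCH(CH₃)–N₂⁺

Identical carbon frameworks mean the comparison reduces to leaving-group quality.
A good leaving group is a weak base: the lower the pKₐ of its conjugate acid, the more readily it departs.
PhCH(CH₃)–N₂⁺ loses N₂: no meaningful conjugate acid; N₂ departs as an exceptionally stable neutral molecule
PhCH(CH₃)–OTf loses OTf⁻: pKₐ(CF₃SO₃H (triflic acid)) ≈ -14
PhCH(CH₃)–I loses I⁻: pKₐ(HI) ≈ -10
PhCH(CH₃)–OH₂⁺ loses H₂O: pKₐ(H₃O⁺) ≈ -1.7
PhCH(CH₃)–OC(O)C₆H₄NO₂ loses p-O₂N–C₆H₄–COO⁻: pKₐ(p-nitrobenzoic acid) ≈ 3.4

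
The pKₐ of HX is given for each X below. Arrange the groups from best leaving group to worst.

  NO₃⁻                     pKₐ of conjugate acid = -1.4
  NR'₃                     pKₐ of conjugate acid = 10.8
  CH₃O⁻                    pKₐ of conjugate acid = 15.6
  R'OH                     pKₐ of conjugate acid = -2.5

Lower conjugate-acid pKₐ ⇒ weaker base ⇒ better leaving group.
Sorting by the given values: R'OH (-2.5), NO₃⁻ (-1.4), NR'₃ (10.8), CH₃O⁻ (15.6).

R'OH > NO₃⁻ > NR'₃ > CH₃O⁻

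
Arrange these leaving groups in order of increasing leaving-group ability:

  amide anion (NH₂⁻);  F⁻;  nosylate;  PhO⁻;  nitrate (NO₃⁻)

amide anion (NH₂⁻) < PhO⁻ < F⁻ < nitrate (NO₃⁻) < nosylate

nosylate: pKₐ(p-O₂NC₆H₄SO₃H) ≈ -3.5
nitrate (NO₃⁻): pKₐ(HNO₃) ≈ -1.3
F⁻: pKₐ(HF) ≈ 3.2
PhO⁻: pKₐ(C₆H₅OH (phenol)) ≈ 10
amide anion (NH₂⁻): pKₐ(NH₃) ≈ 38
Reversing gives the worst-to-best order requested.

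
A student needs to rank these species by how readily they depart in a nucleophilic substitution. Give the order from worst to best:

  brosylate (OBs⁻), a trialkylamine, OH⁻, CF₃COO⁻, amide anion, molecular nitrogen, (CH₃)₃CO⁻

A good leaving group is a weak base: the lower the pKₐ of its conjugate acid, the more readily it departs.
molecular nitrogen: no meaningful conjugate acid; N₂ departs as an exceptionally stable neutral molecule
brosylate (OBs⁻): pKₐ(p-BrC₆H₄SO₃H) ≈ -2.8
CF₃COO⁻: pKₐ(CF₃COOH) ≈ 0.2
a trialkylamine: pKₐ(R'₃NH⁺) ≈ 10.7
OH⁻: pKₐ(H₂O) ≈ 15.7
(CH₃)₃CO⁻: pKₐ(t-BuOH) ≈ 18
amide anion: pKₐ(NH₃) ≈ 38
The question asks for worst first, so the sequence is read in increasing leaving-group ability.

amide anion < (CH₃)₃CO⁻ < OH⁻ < a trialkylamine < CF₃COO⁻ < brosylate (OBs⁻) < molecular nitrogen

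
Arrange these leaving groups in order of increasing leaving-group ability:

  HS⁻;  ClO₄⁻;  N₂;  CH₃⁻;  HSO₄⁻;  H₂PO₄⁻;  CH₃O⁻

CH₃⁻ < CH₃O⁻ < HS⁻ < H₂PO₄⁻ < HSO₄⁻ < ClO₄⁻ < N₂

The more stable X⁻ (or X) is on its own — i.e. the weaker a base it is — the better a leaving group it makes.
N₂: no meaningful conjugate acid; N₂ departs as an exceptionally stable neutral molecule
ClO₄⁻: pKₐ(HClO₄) ≈ -10
HSO₄⁻: pKₐ(H₂SO₄) ≈ -3 — conjugate base of a strong mineral acid
H₂PO₄⁻: pKₐ(H₃PO₄) ≈ 2.1 — moderate base; biological leaving group after further activation
HS⁻: pKₐ(H₂S) ≈ 7
CH₃O⁻: pKₐ(CH₃OH) ≈ 15.5 — strong base; alkoxides do not leave unassisted
CH₃⁻: pKₐ(CH₄) ≈ 48 — unstabilised carbanion; the worst conceivable leaving group
The question asks for worst first, so the sequence is read in increasing leaving-group ability.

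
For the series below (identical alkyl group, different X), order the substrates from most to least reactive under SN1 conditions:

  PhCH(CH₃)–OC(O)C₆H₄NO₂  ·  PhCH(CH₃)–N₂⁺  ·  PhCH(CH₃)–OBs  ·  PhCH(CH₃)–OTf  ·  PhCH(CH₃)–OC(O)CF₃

With the same alkyl group throughout, only the leaving group differentiates the rates.
A good leaving group is a weak base: the lower the pKₐ of its conjugate acid, the more readily it departs.
PhCH(CH₃)–N₂⁺ loses N₂: no meaningful conjugate acid; N₂ departs as an exceptionally stable neutral molecule
PhCH(CH₃)–OTf loses OTf⁻: pKₐ(CF₃SO₃H (triflic acid)) ≈ -14
PhCH(CH₃)–OBs loses OBs⁻: pKₐ(p-BrC₆H₄SO₃H) ≈ -2.8
PhCH(CH₃)–OC(O)CF₃ loses CF₃COO⁻: pKₐ(CF₃COOH) ≈ 0.2
PhCH(CH₃)–OC(O)C₆H₄NO₂ loses p-O₂N–C₆H₄–COO⁻: pKₐ(p-nitrobenzoic acid) ≈ 3.4

PhCH(CH₃)–N₂⁺ > PhCH(CH₃)–OTf > PhCH(CH₃)–OBs > PhCH(CH₃)–OC(O)CF₃ > PhCH(CH₃)–OC(O)C₆H₄NO₂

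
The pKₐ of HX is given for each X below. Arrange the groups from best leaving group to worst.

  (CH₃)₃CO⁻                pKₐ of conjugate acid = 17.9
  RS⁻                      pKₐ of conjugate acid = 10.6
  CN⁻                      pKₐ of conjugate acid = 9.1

CN⁻ > RS⁻ > (CH₃)₃CO⁻

Lower conjugate-acid pKₐ ⇒ weaker base ⇒ better leaving group.
Sorting by the given values: CN⁻ (9.1), RS⁻ (10.6), (CH₃)₃CO⁻ (17.9).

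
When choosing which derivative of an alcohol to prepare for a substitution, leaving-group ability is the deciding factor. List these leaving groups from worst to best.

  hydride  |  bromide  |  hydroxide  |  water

hydride < hydroxide < water < bromide

Rank by basicity of the departing species: weakest base leaves most easily.
bromide: pKₐ(HBr) ≈ -9
water: pKₐ(H₃O⁺) ≈ -1.7
hydroxide: pKₐ(H₂O) ≈ 15.7
hydride: pKₐ(H₂) ≈ 36
Listed from poorest to best leaving group as asked.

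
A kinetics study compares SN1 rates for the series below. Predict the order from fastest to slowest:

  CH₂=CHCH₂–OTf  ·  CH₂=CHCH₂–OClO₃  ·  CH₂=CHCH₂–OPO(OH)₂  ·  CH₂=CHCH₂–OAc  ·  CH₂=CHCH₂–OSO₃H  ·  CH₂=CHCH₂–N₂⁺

With the same alkyl group throughout, only the leaving group differentiates the rates.
Leaving-group ability tracks the stability of the departed species; conjugate-acid pKₐ is the usual yardstick (lower pKₐ → better LG).
CH₂=CHCH₂–N₂⁺ loses N₂: no meaningful conjugate acid; N₂ departs as an exceptionally stable neutral molecule
CH₂=CHCH₂–OTf loses OTf⁻: pKₐ(CF₃SO₃H (triflic acid)) ≈ -14
CH₂=CHCH₂–OClO₃ loses ClO₄⁻: pKₐ(HClO₄) ≈ -10
CH₂=CHCH₂–OSO₃H loses HSO₄⁻: pKₐ(H₂SO₄) ≈ -3
CH₂=CHCH₂–OPO(OH)₂ loses H₂PO₄⁻: pKₐ(H₃PO₄) ≈ 2.1
CH₂=CHCH₂–OAc loses AcO⁻: pKₐ(CH₃COOH) ≈ 4.8

CH₂=CHCH₂–N₂⁺ > CH₂=CHCH₂–OTf > CH₂=CHCH₂–OClO₃ > CH₂=CHCH₂–OSO₃H > CH₂=CHCH₂–OPO(OH)₂ > CH₂=CHCH₂–OAc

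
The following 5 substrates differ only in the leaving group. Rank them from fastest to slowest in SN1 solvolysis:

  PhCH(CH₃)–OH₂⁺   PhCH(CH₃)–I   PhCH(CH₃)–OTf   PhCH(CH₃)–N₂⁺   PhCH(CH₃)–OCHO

PhCH(CH₃)–N₂⁺ > PhCH(CH₃)–OTf > PhCH(CH₃)–I > PhCH(CH₃)–OH₂⁺ > PhCH(CH₃)–OCHO

With the same alkyl group throughout, only the leaving group differentiates the rates.
Leaving-group ability tracks the stability of the departed species; conjugate-acid pKₐ is the usual yardstick (lower pKₐ → better LG).
PhCH(CH₃)–N₂⁺ loses N₂: no meaningful conjugate acid; N₂ departs as an exceptionally stable neutral molecule
PhCH(CH₃)–OTf loses OTf⁻: pKₐ(CF₃SO₃H (triflic acid)) ≈ -14
PhCH(CH₃)–I loses I⁻: pKₐ(HI) ≈ -10
PhCH(CH₃)–OH₂⁺ loses H₂O: pKₐ(H₃O⁺) ≈ -1.7
PhCH(CH₃)–OCHO loses HCOO⁻: pKₐ(HCOOH) ≈ 3.8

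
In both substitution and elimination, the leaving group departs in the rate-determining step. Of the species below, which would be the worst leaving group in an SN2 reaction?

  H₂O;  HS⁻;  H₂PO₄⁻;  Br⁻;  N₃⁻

A good leaving group is a weak base: the lower the pKₐ of its conjugate acid, the more readily it departs.
Br⁻: pKₐ(HBr) ≈ -9
H₂O: pKₐ(H₃O⁺) ≈ -1.7
H₂PO₄⁻: pKₐ(H₃PO₄) ≈ 2.1
N₃⁻: pKₐ(HN₃) ≈ 4.7
HS⁻: pKₐ(H₂S) ≈ 7

HS⁻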